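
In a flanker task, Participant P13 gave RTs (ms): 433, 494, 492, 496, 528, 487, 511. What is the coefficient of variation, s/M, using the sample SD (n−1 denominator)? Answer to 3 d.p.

n = 7, Σ = 3441, M = 491.5714
Σ(x−M)² = 5181.714; s = √(5181.714/6) = 29.3874
CV = 29.3874 / 491.5714 = 0.05978

0.060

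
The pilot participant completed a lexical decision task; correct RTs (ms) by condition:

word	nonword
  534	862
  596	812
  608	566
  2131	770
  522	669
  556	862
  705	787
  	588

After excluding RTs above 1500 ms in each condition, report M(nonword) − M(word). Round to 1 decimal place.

152.7 ms

word: exclude 2131
M(word) = 3521/6 = 586.833
M(nonword) = 5916/8 = 739.500
Difference = 739.500 − 586.833 = 152.667 ms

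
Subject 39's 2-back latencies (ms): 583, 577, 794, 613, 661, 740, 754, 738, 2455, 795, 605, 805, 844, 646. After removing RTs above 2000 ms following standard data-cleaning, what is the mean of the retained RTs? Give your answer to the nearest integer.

Excluded: 2455
Retained (n=13): Σ = 9155
Mean = 9155/13 = 704.2308

704 ms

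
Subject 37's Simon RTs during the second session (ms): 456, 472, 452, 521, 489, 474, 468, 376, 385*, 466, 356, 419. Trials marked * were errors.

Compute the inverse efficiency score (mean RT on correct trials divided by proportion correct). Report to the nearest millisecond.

491 ms

Correct trials (n=11): 456, 472, 452, 521, 489, 474, 468, 376, 466, 356, 419
Mean correct RT = 4949/11 = 449.9091 ms
Proportion correct = 11/12
IES = 449.9091 / (11/12) = 490.810 ms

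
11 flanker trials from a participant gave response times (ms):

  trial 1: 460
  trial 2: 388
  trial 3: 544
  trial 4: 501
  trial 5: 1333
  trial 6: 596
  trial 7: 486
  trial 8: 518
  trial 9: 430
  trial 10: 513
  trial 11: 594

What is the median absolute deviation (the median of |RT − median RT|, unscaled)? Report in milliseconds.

Sorted: 388, 430, 460, 486, 501, 513, 518, 544, 594, 596, 1333 → median = 513
|x − 513|: 53, 125, 31, 12, 820, 83, 27, 5, 83, 0, 81
Sorted deviations: 0, 5, 12, 27, 31, 53, 81, 83, 83, 125, 820 → MAD = 53

53 ms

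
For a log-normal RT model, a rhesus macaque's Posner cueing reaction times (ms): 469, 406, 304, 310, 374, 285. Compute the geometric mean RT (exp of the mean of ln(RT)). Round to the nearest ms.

ln(RT): 6.1506, 6.0064, 5.7170, 5.7366, 5.9243, 5.6525
Mean ln(RT) = 35.1873/6 = 5.86455
Geometric mean = exp(5.86455) = 352.32 ms

352 ms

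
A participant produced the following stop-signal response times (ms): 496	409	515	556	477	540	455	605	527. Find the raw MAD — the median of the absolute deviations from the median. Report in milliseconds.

Sorted: 409, 455, 477, 496, 515, 527, 540, 556, 605 → median = 515
|x − 515|: 19, 106, 0, 41, 38, 25, 60, 90, 12
Sorted deviations: 0, 12, 19, 25, 38, 41, 60, 90, 106 → MAD = 38

38 ms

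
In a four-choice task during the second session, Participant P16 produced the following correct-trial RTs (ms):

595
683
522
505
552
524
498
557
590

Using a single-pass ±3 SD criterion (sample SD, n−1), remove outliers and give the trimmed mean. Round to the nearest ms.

n = 9, ΣRT = 5026, M = 558.444
Σ(x−M)² = 26914.22; s = √(26914.22/8) = 58.002
Cutoffs: 558.444 ± 3·58.002 → [384.4, 732.5]
No RTs fall outside the cutoffs; all 9 retained. Mean = 5026/9 = 558.444

558 ms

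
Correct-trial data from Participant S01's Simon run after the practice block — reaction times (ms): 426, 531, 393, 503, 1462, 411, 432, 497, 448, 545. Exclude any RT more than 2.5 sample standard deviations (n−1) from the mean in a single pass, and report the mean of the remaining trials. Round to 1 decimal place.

465.1 ms

n = 10, ΣRT = 5648, M = 564.800
Σ(x−M)² = 918631.60; s = √(918631.60/9) = 319.484
Cutoffs: 564.800 ± 2.5·319.484 → [-233.9, 1363.5]
Outside: 1462 → excluded.
Retained (n=9): Σ = 4186, mean = 4186/9 = 465.111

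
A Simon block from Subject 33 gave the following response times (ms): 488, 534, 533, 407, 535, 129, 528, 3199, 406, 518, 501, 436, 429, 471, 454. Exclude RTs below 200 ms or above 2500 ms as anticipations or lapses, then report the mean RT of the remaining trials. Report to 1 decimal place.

Excluded: 129, 3199
Retained (n=13): Σ = 6240
Mean = 6240/13 = 480.0000

480.0 ms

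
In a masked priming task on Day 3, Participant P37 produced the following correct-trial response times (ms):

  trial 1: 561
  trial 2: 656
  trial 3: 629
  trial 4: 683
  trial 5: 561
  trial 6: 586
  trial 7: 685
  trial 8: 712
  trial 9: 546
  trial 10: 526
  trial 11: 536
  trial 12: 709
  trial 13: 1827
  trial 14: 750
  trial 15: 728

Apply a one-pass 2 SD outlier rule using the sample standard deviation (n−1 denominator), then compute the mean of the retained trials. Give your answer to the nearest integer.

n = 15, ΣRT = 10695, M = 713.000
Σ(x−M)² = 1411120.00; s = √(1411120.00/14) = 317.481
Cutoffs: 713.000 ± 2·317.481 → [78.0, 1348.0]
Outside: 1827 → excluded.
Retained (n=14): Σ = 8868, mean = 8868/14 = 633.429

633 ms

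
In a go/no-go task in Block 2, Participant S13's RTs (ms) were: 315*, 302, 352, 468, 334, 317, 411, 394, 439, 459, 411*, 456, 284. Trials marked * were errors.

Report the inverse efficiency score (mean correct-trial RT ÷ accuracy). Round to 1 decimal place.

453.0 ms

Correct trials (n=11): 302, 352, 468, 334, 317, 411, 394, 439, 459, 456, 284
Mean correct RT = 4216/11 = 383.2727 ms
Proportion correct = 11/13
IES = 383.2727 / (11/13) = 452.959 ms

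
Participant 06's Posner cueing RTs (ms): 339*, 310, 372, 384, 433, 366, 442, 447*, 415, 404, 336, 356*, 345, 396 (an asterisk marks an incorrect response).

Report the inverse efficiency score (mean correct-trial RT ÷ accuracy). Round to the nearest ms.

Correct trials (n=11): 310, 372, 384, 433, 366, 442, 415, 404, 336, 345, 396
Mean correct RT = 4203/11 = 382.0909 ms
Proportion correct = 11/14
IES = 382.0909 / (11/14) = 486.298 ms

486 ms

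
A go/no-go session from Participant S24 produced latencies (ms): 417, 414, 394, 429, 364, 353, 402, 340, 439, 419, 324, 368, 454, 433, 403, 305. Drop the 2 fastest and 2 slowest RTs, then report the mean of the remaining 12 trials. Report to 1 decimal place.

Sorted: 305, 324, 340, 353, 364, 368, 394, 402, 403, 414, 417, 419, 429, 433, 439, 454
Drop lowest 2 (305, 324) and highest 2 (439, 454)
Remaining (n=12): Σ = 4736, mean = 4736/12 = 394.667

394.7 ms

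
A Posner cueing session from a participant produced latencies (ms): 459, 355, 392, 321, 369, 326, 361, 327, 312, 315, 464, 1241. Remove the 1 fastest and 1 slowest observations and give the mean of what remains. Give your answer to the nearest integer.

Sorted: 312, 315, 321, 326, 327, 355, 361, 369, 392, 459, 464, 1241
Drop lowest 1 (312) and highest 1 (1241)
Remaining (n=10): Σ = 3689, mean = 3689/10 = 368.900

369 ms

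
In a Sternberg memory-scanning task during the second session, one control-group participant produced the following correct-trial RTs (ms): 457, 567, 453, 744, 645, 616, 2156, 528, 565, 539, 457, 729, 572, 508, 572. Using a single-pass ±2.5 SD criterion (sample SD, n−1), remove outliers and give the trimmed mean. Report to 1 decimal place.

568.0 ms

n = 15, ΣRT = 10108, M = 673.867
Σ(x−M)² = 2462707.73; s = √(2462707.73/14) = 419.414
Cutoffs: 673.867 ± 2.5·419.414 → [-374.7, 1722.4]
Outside: 2156 → excluded.
Retained (n=14): Σ = 7952, mean = 7952/14 = 568.000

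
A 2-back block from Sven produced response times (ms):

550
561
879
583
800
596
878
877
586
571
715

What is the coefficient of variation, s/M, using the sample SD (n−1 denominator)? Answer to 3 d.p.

n = 11, Σ = 7596, M = 690.5455
Σ(x−M)² = 200258.727; s = √(200258.727/10) = 141.5128
CV = 141.5128 / 690.5455 = 0.20493

0.205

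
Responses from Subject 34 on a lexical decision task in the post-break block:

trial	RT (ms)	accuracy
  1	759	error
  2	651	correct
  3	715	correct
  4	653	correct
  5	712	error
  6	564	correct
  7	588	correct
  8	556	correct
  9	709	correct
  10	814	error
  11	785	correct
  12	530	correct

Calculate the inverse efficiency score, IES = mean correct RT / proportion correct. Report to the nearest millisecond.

852 ms

Correct trials (n=9): 651, 715, 653, 564, 588, 556, 709, 785, 530
Mean correct RT = 5751/9 = 639.0000 ms
Proportion correct = 9/12
IES = 639.0000 / (9/12) = 852.000 ms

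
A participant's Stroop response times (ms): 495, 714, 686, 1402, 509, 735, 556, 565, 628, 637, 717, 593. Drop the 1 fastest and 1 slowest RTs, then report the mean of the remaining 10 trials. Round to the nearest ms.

Sorted: 495, 509, 556, 565, 593, 628, 637, 686, 714, 717, 735, 1402
Drop lowest 1 (495) and highest 1 (1402)
Remaining (n=10): Σ = 6340, mean = 6340/10 = 634.000

634 ms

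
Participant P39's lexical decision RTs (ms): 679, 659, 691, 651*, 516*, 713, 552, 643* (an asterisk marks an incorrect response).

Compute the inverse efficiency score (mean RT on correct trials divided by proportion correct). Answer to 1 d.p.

Correct trials (n=5): 679, 659, 691, 713, 552
Mean correct RT = 3294/5 = 658.8000 ms
Proportion correct = 5/8
IES = 658.8000 / (5/8) = 1054.080 ms

1054.1 ms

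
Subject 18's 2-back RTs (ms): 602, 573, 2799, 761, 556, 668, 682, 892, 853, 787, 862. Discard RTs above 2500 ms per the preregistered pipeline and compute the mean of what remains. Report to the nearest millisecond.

Excluded: 2799
Retained (n=10): Σ = 7236
Mean = 7236/10 = 723.6000

724 ms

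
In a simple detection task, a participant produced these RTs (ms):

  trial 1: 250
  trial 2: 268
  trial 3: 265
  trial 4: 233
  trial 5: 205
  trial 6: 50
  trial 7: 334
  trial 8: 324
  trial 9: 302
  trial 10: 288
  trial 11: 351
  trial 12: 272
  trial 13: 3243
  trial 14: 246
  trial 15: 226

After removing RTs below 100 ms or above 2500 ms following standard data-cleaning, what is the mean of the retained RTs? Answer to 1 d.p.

Excluded: 50, 3243
Retained (n=13): Σ = 3564
Mean = 3564/13 = 274.1538

274.2 ms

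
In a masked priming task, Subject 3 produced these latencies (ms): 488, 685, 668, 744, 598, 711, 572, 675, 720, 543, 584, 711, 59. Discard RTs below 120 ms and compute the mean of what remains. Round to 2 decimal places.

Excluded: 59
Retained (n=12): Σ = 7699
Mean = 7699/12 = 641.5833

641.58 ms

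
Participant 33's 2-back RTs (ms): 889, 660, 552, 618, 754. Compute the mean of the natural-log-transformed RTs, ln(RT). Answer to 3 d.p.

6.530

ln(RT): 6.7901, 6.4922, 6.3135, 6.4265, 6.6254
Σ ln(RT) = 32.6478
Mean = 32.6478/5 = 6.52955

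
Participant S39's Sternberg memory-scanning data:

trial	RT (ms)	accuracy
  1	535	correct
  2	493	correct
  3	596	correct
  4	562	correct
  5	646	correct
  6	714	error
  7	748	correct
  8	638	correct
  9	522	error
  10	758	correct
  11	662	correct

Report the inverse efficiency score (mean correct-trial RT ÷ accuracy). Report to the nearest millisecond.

Correct trials (n=9): 535, 493, 596, 562, 646, 748, 638, 758, 662
Mean correct RT = 5638/9 = 626.4444 ms
Proportion correct = 9/11
IES = 626.4444 / (9/11) = 765.654 ms

766 ms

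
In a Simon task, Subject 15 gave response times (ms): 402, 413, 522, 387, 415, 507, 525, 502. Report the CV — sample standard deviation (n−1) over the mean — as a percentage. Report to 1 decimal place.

n = 8, Σ = 3673, M = 459.1250
Σ(x−M)² = 24962.875; s = √(24962.875/7) = 59.7170
CV = 59.7170 / 459.1250 = 0.13007 = 13.007%

13.0%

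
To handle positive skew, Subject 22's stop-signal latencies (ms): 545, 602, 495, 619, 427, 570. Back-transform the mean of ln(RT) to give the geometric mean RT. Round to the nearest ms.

ln(RT): 6.3008, 6.4003, 6.2046, 6.4281, 6.0568, 6.3456
Mean ln(RT) = 37.7361/6 = 6.28935
Geometric mean = exp(6.28935) = 538.81 ms

539 ms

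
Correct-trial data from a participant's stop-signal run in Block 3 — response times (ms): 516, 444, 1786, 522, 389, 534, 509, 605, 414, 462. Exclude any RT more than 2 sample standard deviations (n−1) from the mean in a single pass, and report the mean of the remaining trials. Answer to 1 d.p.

n = 10, ΣRT = 6181, M = 618.100
Σ(x−M)² = 1551618.90; s = √(1551618.90/9) = 415.213
Cutoffs: 618.100 ± 2·415.213 → [-212.3, 1448.5]
Outside: 1786 → excluded.
Retained (n=9): Σ = 4395, mean = 4395/9 = 488.333

488.3 ms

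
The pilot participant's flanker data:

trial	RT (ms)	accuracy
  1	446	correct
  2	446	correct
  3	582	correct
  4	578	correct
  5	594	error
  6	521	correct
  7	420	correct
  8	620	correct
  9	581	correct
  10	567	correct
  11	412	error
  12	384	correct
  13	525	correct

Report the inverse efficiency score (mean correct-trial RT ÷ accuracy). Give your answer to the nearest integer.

609 ms

Correct trials (n=11): 446, 446, 582, 578, 521, 420, 620, 581, 567, 384, 525
Mean correct RT = 5670/11 = 515.4545 ms
Proportion correct = 11/13
IES = 515.4545 / (11/13) = 609.174 ms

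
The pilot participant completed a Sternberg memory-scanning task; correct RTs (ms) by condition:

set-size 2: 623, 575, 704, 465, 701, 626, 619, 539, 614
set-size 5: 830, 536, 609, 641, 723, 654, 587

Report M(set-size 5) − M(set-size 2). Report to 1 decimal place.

47.0 ms

M(set-size 2) = 5466/9 = 607.333
M(set-size 5) = 4580/7 = 654.286
Difference = 654.286 − 607.333 = 46.952 ms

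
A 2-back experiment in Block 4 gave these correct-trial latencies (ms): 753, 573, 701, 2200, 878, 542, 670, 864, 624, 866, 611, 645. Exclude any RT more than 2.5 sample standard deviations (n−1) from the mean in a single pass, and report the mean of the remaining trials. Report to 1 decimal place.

n = 12, ΣRT = 9927, M = 827.250
Σ(x−M)² = 2203350.25; s = √(2203350.25/11) = 447.554
Cutoffs: 827.250 ± 2.5·447.554 → [-291.6, 1946.1]
Outside: 2200 → excluded.
Retained (n=11): Σ = 7727, mean = 7727/11 = 702.455

702.5 ms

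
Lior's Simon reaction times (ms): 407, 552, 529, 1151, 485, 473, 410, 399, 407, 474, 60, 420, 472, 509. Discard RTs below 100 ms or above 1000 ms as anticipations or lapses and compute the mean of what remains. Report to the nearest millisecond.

461 ms

Excluded: 60, 1151
Retained (n=12): Σ = 5537
Mean = 5537/12 = 461.4167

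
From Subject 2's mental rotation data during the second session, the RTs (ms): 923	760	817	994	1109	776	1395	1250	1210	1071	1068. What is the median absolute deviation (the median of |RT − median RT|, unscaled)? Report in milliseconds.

Sorted: 760, 776, 817, 923, 994, 1068, 1071, 1109, 1210, 1250, 1395 → median = 1068
|x − 1068|: 145, 308, 251, 74, 41, 292, 327, 182, 142, 3, 0
Sorted deviations: 0, 3, 41, 74, 142, 145, 182, 251, 292, 308, 327 → MAD = 145

145 ms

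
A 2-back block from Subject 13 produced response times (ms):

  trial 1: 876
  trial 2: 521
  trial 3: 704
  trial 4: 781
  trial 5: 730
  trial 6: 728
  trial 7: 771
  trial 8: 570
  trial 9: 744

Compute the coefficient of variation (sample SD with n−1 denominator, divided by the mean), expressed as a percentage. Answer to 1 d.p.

15.1%

n = 9, Σ = 6425, M = 713.8889
Σ(x−M)² = 93418.889; s = √(93418.889/8) = 108.0618
CV = 108.0618 / 713.8889 = 0.15137 = 15.137%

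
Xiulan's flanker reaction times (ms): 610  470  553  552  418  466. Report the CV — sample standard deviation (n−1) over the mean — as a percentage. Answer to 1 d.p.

n = 6, Σ = 3069, M = 511.5000
Σ(x−M)² = 25599.500; s = √(25599.500/5) = 71.5535
CV = 71.5535 / 511.5000 = 0.13989 = 13.989%

14.0%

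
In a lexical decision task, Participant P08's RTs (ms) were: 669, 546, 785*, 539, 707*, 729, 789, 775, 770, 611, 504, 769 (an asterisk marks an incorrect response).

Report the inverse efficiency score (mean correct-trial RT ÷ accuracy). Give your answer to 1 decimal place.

804.1 ms

Correct trials (n=10): 669, 546, 539, 729, 789, 775, 770, 611, 504, 769
Mean correct RT = 6701/10 = 670.1000 ms
Proportion correct = 10/12
IES = 670.1000 / (10/12) = 804.120 ms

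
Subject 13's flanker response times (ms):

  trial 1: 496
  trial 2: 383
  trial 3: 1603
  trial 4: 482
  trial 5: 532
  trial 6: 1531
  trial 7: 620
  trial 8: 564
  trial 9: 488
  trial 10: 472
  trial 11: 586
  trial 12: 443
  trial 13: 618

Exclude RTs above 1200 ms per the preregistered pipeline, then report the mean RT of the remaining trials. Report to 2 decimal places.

516.73 ms

Excluded: 1531, 1603
Retained (n=11): Σ = 5684
Mean = 5684/11 = 516.7273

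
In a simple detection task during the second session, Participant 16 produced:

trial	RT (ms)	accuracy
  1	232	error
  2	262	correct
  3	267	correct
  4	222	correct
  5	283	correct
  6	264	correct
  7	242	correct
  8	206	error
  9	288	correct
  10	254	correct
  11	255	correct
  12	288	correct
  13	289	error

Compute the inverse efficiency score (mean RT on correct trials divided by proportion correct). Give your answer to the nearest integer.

341 ms

Correct trials (n=10): 262, 267, 222, 283, 264, 242, 288, 254, 255, 288
Mean correct RT = 2625/10 = 262.5000 ms
Proportion correct = 10/13
IES = 262.5000 / (10/13) = 341.250 ms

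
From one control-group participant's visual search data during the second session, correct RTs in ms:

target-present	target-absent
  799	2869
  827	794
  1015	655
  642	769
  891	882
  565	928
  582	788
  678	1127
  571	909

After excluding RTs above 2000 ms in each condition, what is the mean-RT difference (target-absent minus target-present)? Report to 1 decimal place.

126.5 ms

target-absent: exclude 2869
M(target-present) = 6570/9 = 730.000
M(target-absent) = 6852/8 = 856.500
Difference = 856.500 − 730.000 = 126.500 ms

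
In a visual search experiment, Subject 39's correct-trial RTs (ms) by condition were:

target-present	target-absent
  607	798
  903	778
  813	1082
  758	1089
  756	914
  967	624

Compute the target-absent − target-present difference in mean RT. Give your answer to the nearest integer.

80 ms

M(target-present) = 4804/6 = 800.667
M(target-absent) = 5285/6 = 880.833
Difference = 880.833 − 800.667 = 80.167 ms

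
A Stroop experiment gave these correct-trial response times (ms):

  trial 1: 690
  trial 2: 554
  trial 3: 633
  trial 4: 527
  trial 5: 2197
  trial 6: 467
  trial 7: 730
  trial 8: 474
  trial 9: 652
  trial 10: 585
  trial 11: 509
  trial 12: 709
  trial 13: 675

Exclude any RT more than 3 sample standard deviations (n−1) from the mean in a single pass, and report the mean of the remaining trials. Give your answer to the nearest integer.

n = 13, ΣRT = 9402, M = 723.231
Σ(x−M)² = 2448808.31; s = √(2448808.31/12) = 451.738
Cutoffs: 723.231 ± 3·451.738 → [-632.0, 2078.4]
Outside: 2197 → excluded.
Retained (n=12): Σ = 7205, mean = 7205/12 = 600.417

600 ms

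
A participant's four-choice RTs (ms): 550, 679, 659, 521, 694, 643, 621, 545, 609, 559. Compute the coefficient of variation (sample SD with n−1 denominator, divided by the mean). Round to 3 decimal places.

n = 10, Σ = 6080, M = 608.0000
Σ(x−M)² = 33736.000; s = √(33736.000/9) = 61.2245
CV = 61.2245 / 608.0000 = 0.10070

0.101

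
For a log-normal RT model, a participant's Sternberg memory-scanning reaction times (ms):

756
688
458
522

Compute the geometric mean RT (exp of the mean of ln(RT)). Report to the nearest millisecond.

ln(RT): 6.6280, 6.5338, 6.1269, 6.2577
Mean ln(RT) = 25.5464/4 = 6.38659
Geometric mean = exp(6.38659) = 593.83 ms

594 ms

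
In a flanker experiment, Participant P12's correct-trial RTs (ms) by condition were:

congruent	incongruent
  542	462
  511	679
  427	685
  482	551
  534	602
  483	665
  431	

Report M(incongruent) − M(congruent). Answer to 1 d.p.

M(congruent) = 3410/7 = 487.143
M(incongruent) = 3644/6 = 607.333
Difference = 607.333 − 487.143 = 120.190 ms

120.2 ms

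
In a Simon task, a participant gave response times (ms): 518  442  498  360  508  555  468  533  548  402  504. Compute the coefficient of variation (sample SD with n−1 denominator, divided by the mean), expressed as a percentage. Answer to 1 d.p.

n = 11, Σ = 5336, M = 485.0909
Σ(x−M)² = 37972.909; s = √(37972.909/10) = 61.6222
CV = 61.6222 / 485.0909 = 0.12703 = 12.703%

12.7%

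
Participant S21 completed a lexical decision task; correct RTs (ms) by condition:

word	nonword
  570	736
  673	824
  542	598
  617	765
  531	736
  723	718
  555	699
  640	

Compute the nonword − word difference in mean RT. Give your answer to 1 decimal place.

118.8 ms

M(word) = 4851/8 = 606.375
M(nonword) = 5076/7 = 725.143
Difference = 725.143 − 606.375 = 118.768 ms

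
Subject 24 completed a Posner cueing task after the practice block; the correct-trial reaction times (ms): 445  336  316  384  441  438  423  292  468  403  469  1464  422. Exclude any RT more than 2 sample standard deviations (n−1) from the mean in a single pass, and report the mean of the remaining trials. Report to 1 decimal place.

n = 13, ΣRT = 6301, M = 484.692
Σ(x−M)² = 1077478.77; s = √(1077478.77/12) = 299.650
Cutoffs: 484.692 ± 2·299.650 → [-114.6, 1084.0]
Outside: 1464 → excluded.
Retained (n=12): Σ = 4837, mean = 4837/12 = 403.083

403.1 ms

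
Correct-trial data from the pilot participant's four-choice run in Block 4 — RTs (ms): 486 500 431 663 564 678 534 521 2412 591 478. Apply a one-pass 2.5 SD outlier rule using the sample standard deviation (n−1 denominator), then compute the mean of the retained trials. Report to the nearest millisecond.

545 ms

n = 11, ΣRT = 7858, M = 714.364
Σ(x−M)² = 3227942.55; s = √(3227942.55/10) = 568.150
Cutoffs: 714.364 ± 2.5·568.150 → [-706.0, 2134.7]
Outside: 2412 → excluded.
Retained (n=10): Σ = 5446, mean = 5446/10 = 544.600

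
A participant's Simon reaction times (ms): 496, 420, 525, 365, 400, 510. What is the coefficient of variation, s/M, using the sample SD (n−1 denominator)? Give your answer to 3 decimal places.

0.146

n = 6, Σ = 2716, M = 452.6667
Σ(x−M)² = 21923.333; s = √(21923.333/5) = 66.2168
CV = 66.2168 / 452.6667 = 0.14628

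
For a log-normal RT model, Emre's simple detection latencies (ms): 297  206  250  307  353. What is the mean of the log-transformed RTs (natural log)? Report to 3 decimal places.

5.627

ln(RT): 5.6937, 5.3279, 5.5215, 5.7268, 5.8665
Σ ln(RT) = 28.1364
Mean = 28.1364/5 = 5.62728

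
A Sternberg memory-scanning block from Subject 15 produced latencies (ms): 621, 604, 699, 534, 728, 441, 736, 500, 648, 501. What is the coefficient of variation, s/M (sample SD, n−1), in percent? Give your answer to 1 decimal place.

n = 10, Σ = 6012, M = 601.2000
Σ(x−M)² = 96865.600; s = √(96865.600/9) = 103.7441
CV = 103.7441 / 601.2000 = 0.17256 = 17.256%

17.3%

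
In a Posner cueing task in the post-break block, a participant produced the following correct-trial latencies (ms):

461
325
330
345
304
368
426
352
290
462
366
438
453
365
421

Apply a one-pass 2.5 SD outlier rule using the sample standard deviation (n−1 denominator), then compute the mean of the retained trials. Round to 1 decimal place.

380.4 ms

n = 15, ΣRT = 5706, M = 380.400
Σ(x−M)² = 47747.60; s = √(47747.60/14) = 58.400
Cutoffs: 380.400 ± 2.5·58.400 → [234.4, 526.4]
No RTs fall outside the cutoffs; all 15 retained. Mean = 5706/15 = 380.400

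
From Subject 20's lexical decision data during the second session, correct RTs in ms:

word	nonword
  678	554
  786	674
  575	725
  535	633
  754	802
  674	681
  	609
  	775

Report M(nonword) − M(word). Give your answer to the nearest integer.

M(word) = 4002/6 = 667.000
M(nonword) = 5453/8 = 681.625
Difference = 681.625 − 667.000 = 14.625 ms

15 ms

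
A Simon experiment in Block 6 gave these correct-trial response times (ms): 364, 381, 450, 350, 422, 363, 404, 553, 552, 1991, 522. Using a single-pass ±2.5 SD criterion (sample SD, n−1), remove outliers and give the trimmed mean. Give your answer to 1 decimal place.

n = 11, ΣRT = 6352, M = 577.455
Σ(x−M)² = 2254812.73; s = √(2254812.73/10) = 474.849
Cutoffs: 577.455 ± 2.5·474.849 → [-609.7, 1764.6]
Outside: 1991 → excluded.
Retained (n=10): Σ = 4361, mean = 4361/10 = 436.100

436.1 ms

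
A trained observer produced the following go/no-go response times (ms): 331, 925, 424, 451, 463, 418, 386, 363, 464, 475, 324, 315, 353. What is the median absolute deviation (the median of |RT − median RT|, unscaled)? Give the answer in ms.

Sorted: 315, 324, 331, 353, 363, 386, 418, 424, 451, 463, 464, 475, 925 → median = 418
|x − 418|: 87, 507, 6, 33, 45, 0, 32, 55, 46, 57, 94, 103, 65
Sorted deviations: 0, 6, 32, 33, 45, 46, 55, 57, 65, 87, 94, 103, 507 → MAD = 55

55 ms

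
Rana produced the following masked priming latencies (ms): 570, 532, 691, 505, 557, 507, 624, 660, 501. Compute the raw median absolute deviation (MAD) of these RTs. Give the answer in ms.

52 ms

Sorted: 501, 505, 507, 532, 557, 570, 624, 660, 691 → median = 557
|x − 557|: 13, 25, 134, 52, 0, 50, 67, 103, 56
Sorted deviations: 0, 13, 25, 50, 52, 56, 67, 103, 134 → MAD = 52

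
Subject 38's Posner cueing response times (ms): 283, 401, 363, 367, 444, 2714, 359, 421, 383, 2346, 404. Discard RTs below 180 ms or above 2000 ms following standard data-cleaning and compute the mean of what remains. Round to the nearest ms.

381 ms

Excluded: 2346, 2714
Retained (n=9): Σ = 3425
Mean = 3425/9 = 380.5556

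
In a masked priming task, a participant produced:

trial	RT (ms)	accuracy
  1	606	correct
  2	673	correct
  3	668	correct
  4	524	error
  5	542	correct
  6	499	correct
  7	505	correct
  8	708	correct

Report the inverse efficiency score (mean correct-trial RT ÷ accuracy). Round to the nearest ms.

686 ms

Correct trials (n=7): 606, 673, 668, 542, 499, 505, 708
Mean correct RT = 4201/7 = 600.1429 ms
Proportion correct = 7/8
IES = 600.1429 / (7/8) = 685.878 ms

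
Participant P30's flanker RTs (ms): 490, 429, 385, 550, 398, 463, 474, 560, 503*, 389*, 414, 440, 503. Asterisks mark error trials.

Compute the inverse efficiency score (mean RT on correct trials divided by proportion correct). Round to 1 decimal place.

Correct trials (n=11): 490, 429, 385, 550, 398, 463, 474, 560, 414, 440, 503
Mean correct RT = 5106/11 = 464.1818 ms
Proportion correct = 11/13
IES = 464.1818 / (11/13) = 548.579 ms

548.6 ms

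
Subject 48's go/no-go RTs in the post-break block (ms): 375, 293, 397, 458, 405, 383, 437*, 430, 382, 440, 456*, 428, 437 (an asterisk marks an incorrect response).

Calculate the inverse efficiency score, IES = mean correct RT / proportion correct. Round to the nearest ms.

476 ms

Correct trials (n=11): 375, 293, 397, 458, 405, 383, 430, 382, 440, 428, 437
Mean correct RT = 4428/11 = 402.5455 ms
Proportion correct = 11/13
IES = 402.5455 / (11/13) = 475.736 ms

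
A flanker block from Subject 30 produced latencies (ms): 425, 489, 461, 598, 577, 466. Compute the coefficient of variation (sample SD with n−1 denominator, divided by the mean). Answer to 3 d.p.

n = 6, Σ = 3016, M = 502.6667
Σ(x−M)² = 23913.333; s = √(23913.333/5) = 69.1568
CV = 69.1568 / 502.6667 = 0.13758

0.138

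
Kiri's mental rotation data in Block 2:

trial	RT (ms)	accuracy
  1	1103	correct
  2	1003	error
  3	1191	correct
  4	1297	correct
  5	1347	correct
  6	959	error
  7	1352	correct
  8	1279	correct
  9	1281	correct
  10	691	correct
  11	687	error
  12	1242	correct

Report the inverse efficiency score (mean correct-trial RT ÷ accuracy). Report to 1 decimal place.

1597.5 ms

Correct trials (n=9): 1103, 1191, 1297, 1347, 1352, 1279, 1281, 691, 1242
Mean correct RT = 10783/9 = 1198.1111 ms
Proportion correct = 9/12
IES = 1198.1111 / (9/12) = 1597.481 ms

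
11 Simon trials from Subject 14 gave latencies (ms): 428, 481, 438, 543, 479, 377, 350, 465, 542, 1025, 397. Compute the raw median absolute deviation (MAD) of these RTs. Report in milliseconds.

68 ms

Sorted: 350, 377, 397, 428, 438, 465, 479, 481, 542, 543, 1025 → median = 465
|x − 465|: 37, 16, 27, 78, 14, 88, 115, 0, 77, 560, 68
Sorted deviations: 0, 14, 16, 27, 37, 68, 77, 78, 88, 115, 560 → MAD = 68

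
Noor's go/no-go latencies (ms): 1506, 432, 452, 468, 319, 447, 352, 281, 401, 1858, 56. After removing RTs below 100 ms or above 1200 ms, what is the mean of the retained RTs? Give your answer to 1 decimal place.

Excluded: 56, 1506, 1858
Retained (n=8): Σ = 3152
Mean = 3152/8 = 394.0000

394.0 ms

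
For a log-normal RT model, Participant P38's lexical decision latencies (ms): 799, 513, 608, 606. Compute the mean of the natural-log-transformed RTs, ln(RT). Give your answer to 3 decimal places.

ln(RT): 6.6834, 6.2403, 6.4102, 6.4069
Σ ln(RT) = 25.7407
Mean = 25.7407/4 = 6.43517

6.435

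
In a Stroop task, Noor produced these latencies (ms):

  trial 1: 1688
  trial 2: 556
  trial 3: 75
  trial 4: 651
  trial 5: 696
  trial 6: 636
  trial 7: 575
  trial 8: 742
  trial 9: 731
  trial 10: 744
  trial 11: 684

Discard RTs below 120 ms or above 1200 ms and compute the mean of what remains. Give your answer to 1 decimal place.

Excluded: 75, 1688
Retained (n=9): Σ = 6015
Mean = 6015/9 = 668.3333

668.3 ms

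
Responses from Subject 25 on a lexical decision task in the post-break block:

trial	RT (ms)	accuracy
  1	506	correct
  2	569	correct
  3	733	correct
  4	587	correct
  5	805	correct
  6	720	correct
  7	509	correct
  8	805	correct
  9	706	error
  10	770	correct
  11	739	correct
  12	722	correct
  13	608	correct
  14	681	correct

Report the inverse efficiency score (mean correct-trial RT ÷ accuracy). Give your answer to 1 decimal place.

725.2 ms

Correct trials (n=13): 506, 569, 733, 587, 805, 720, 509, 805, 770, 739, 722, 608, 681
Mean correct RT = 8754/13 = 673.3846 ms
Proportion correct = 13/14
IES = 673.3846 / (13/14) = 725.183 ms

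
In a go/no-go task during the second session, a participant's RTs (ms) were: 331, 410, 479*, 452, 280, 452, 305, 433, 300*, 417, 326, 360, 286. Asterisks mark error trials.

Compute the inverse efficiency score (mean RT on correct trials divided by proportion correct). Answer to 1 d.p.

435.3 ms

Correct trials (n=11): 331, 410, 452, 280, 452, 305, 433, 417, 326, 360, 286
Mean correct RT = 4052/11 = 368.3636 ms
Proportion correct = 11/13
IES = 368.3636 / (11/13) = 435.339 ms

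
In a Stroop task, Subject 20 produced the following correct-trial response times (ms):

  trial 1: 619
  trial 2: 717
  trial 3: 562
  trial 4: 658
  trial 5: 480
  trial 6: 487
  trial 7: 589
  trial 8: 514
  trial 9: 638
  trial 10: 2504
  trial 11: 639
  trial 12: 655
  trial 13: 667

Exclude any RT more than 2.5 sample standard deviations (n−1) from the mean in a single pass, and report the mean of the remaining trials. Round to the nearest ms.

602 ms

n = 13, ΣRT = 9729, M = 748.385
Σ(x−M)² = 3403005.08; s = √(3403005.08/12) = 532.526
Cutoffs: 748.385 ± 2.5·532.526 → [-582.9, 2079.7]
Outside: 2504 → excluded.
Retained (n=12): Σ = 7225, mean = 7225/12 = 602.083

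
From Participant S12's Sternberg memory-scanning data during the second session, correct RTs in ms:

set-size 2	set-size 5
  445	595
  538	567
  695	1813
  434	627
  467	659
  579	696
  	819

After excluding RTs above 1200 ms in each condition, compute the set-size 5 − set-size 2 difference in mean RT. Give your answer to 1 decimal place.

set-size 5: exclude 1813
M(set-size 2) = 3158/6 = 526.333
M(set-size 5) = 3963/6 = 660.500
Difference = 660.500 − 526.333 = 134.167 ms

134.2 ms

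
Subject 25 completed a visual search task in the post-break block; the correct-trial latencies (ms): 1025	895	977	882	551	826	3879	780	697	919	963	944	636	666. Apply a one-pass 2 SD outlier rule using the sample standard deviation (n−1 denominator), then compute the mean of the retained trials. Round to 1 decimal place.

827.8 ms

n = 14, ΣRT = 14640, M = 1045.714
Σ(x−M)² = 8912690.86; s = √(8912690.86/13) = 828.005
Cutoffs: 1045.714 ± 2·828.005 → [-610.3, 2701.7]
Outside: 3879 → excluded.
Retained (n=13): Σ = 10761, mean = 10761/13 = 827.769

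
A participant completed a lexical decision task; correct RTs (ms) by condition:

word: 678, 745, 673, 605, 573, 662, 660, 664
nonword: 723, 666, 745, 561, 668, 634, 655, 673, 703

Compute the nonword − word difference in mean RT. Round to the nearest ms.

12 ms

M(word) = 5260/8 = 657.500
M(nonword) = 6028/9 = 669.778
Difference = 669.778 − 657.500 = 12.278 ms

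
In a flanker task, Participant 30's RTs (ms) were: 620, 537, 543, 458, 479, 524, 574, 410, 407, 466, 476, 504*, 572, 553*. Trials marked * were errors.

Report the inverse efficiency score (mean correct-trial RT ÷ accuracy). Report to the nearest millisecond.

590 ms

Correct trials (n=12): 620, 537, 543, 458, 479, 524, 574, 410, 407, 466, 476, 572
Mean correct RT = 6066/12 = 505.5000 ms
Proportion correct = 12/14
IES = 505.5000 / (12/14) = 589.750 ms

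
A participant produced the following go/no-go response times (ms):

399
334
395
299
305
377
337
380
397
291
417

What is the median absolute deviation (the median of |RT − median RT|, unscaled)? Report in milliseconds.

40 ms

Sorted: 291, 299, 305, 334, 337, 377, 380, 395, 397, 399, 417 → median = 377
|x − 377|: 22, 43, 18, 78, 72, 0, 40, 3, 20, 86, 40
Sorted deviations: 0, 3, 18, 20, 22, 40, 40, 43, 72, 78, 86 → MAD = 40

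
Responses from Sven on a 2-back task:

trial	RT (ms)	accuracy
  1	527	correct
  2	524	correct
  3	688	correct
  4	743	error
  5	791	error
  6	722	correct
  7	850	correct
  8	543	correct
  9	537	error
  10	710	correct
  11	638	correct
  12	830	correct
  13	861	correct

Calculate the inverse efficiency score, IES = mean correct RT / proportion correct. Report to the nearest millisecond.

Correct trials (n=10): 527, 524, 688, 722, 850, 543, 710, 638, 830, 861
Mean correct RT = 6893/10 = 689.3000 ms
Proportion correct = 10/13
IES = 689.3000 / (10/13) = 896.090 ms

896 ms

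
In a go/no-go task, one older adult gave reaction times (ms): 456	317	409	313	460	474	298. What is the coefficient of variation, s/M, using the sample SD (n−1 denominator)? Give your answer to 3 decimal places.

0.200

n = 7, Σ = 2727, M = 389.5714
Σ(x−M)² = 36393.714; s = √(36393.714/6) = 77.8821
CV = 77.8821 / 389.5714 = 0.19992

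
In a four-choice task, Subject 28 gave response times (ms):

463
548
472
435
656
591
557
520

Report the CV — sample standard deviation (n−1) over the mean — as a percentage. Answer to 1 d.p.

13.8%

n = 8, Σ = 4242, M = 530.2500
Σ(x−M)² = 37627.500; s = √(37627.500/7) = 73.3168
CV = 73.3168 / 530.2500 = 0.13827 = 13.827%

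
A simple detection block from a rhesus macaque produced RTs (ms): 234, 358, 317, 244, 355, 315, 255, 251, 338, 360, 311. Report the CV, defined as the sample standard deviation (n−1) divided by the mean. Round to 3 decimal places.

0.161

n = 11, Σ = 3338, M = 303.4545
Σ(x−M)² = 23854.727; s = √(23854.727/10) = 48.8413
CV = 48.8413 / 303.4545 = 0.16095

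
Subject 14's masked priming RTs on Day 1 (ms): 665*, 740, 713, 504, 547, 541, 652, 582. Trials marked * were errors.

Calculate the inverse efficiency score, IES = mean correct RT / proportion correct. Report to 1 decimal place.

Correct trials (n=7): 740, 713, 504, 547, 541, 652, 582
Mean correct RT = 4279/7 = 611.2857 ms
Proportion correct = 7/8
IES = 611.2857 / (7/8) = 698.612 ms

698.6 ms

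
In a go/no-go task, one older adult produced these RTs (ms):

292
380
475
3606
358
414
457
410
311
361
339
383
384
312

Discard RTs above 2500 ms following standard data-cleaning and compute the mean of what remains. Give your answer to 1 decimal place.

Excluded: 3606
Retained (n=13): Σ = 4876
Mean = 4876/13 = 375.0769

375.1 ms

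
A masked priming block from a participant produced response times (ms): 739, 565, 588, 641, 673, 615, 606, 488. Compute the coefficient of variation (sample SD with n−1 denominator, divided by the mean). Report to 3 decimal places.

n = 8, Σ = 4915, M = 614.3750
Σ(x−M)² = 38851.875; s = √(38851.875/7) = 74.5001
CV = 74.5001 / 614.3750 = 0.12126

0.121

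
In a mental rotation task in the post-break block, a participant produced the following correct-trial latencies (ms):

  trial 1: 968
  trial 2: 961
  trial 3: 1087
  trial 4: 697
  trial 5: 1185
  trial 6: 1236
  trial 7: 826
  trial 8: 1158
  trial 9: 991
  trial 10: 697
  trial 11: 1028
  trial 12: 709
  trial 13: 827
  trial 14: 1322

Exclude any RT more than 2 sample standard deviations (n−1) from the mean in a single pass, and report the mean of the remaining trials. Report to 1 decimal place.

n = 14, ΣRT = 13692, M = 978.000
Σ(x−M)² = 551276.00; s = √(551276.00/13) = 205.927
Cutoffs: 978.000 ± 2·205.927 → [566.1, 1389.9]
No RTs fall outside the cutoffs; all 14 retained. Mean = 13692/14 = 978.000

978.0 ms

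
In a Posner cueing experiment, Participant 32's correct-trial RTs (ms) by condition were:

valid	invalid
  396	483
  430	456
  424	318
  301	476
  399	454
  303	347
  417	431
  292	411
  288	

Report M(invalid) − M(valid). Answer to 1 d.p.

M(valid) = 3250/9 = 361.111
M(invalid) = 3376/8 = 422.000
Difference = 422.000 − 361.111 = 60.889 ms

60.9 ms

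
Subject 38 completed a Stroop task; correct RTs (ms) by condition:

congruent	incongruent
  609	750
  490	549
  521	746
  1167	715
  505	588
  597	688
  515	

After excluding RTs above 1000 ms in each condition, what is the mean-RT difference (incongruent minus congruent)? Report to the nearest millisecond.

congruent: exclude 1167
M(congruent) = 3237/6 = 539.500
M(incongruent) = 4036/6 = 672.667
Difference = 672.667 − 539.500 = 133.167 ms

133 ms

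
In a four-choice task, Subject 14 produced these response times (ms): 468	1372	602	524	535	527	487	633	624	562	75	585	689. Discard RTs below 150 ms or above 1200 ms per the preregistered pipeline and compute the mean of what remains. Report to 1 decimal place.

566.9 ms

Excluded: 75, 1372
Retained (n=11): Σ = 6236
Mean = 6236/11 = 566.9091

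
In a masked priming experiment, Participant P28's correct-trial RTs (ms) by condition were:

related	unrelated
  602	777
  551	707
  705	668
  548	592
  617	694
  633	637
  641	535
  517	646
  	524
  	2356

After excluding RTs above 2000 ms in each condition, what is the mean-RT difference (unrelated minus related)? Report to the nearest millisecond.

unrelated: exclude 2356
M(related) = 4814/8 = 601.750
M(unrelated) = 5780/9 = 642.222
Difference = 642.222 − 601.750 = 40.472 ms

40 ms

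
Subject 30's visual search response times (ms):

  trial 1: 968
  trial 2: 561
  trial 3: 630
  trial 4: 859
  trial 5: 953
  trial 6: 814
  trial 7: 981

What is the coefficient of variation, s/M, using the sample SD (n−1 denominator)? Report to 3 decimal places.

n = 7, Σ = 5766, M = 823.7143
Σ(x−M)² = 170155.429; s = √(170155.429/6) = 168.4020
CV = 168.4020 / 823.7143 = 0.20444

0.204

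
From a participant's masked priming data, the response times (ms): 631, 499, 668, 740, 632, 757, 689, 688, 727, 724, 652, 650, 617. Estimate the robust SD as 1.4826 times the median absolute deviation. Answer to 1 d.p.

54.9 ms

Sorted: 499, 617, 631, 632, 650, 652, 668, 688, 689, 724, 727, 740, 757 → median = 668
|x − 668| sorted: 0, 16, 18, 20, 21, 36, 37, 51, 56, 59, 72, 89, 169 → MAD = 37
Robust SD ≈ 1.4826 × 37 = 54.856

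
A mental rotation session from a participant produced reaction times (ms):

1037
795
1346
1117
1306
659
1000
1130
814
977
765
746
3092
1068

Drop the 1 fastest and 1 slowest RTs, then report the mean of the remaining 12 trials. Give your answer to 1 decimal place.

1008.4 ms

Sorted: 659, 746, 765, 795, 814, 977, 1000, 1037, 1068, 1117, 1130, 1306, 1346, 3092
Drop lowest 1 (659) and highest 1 (3092)
Remaining (n=12): Σ = 12101, mean = 12101/12 = 1008.417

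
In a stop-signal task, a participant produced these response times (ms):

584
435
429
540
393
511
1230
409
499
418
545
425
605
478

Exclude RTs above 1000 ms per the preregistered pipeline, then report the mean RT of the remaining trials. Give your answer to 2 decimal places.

Excluded: 1230
Retained (n=13): Σ = 6271
Mean = 6271/13 = 482.3846

482.38 ms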